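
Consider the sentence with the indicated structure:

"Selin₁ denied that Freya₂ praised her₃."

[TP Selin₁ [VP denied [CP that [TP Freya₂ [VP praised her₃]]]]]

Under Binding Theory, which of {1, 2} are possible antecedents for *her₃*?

*her* is a pronoun, so Principle B applies: it must be free in its binding domain.
Binding domain of *her₃*: the embedded TP, whose subject is Freya₂.
*Selin₁* c-commands the pronoun but from outside its binding domain, and is not c-commanded by it → coindexation permitted.
*Freya₂* c-commands the pronoun within its binding domain → coindexation would violate Principle B.

{1}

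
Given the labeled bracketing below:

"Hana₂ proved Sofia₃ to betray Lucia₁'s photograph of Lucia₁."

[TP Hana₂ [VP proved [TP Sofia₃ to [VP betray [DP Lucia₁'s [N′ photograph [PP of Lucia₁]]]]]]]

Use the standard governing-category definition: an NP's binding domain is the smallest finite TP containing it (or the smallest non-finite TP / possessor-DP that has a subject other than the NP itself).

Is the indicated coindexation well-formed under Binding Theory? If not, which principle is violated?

The two coindexed NPs are *Lucia₁* (the lower occurrence) and *Lucia₁* (the higher occurrence).
*Lucia₁* (the lower occurrence) is an R-expression. Principle C requires it to be free everywhere.
*Lucia₁* (the higher occurrence) c-commands it and carries the same index.
The R-expression is bound → Principle C violation.

Principle C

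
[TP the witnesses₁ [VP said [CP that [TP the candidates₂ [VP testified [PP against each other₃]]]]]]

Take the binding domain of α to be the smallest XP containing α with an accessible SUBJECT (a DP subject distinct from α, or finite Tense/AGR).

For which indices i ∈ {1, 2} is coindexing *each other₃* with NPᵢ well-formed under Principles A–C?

*each other* is an anaphor, so Principle A applies: it must be bound in its binding domain.
Binding domain of *each other₃*: the embedded TP, whose subject is the candidates₂.
*the witnesses₁* c-commands the anaphor but is outside its binding domain → cannot satisfy Principle A.
*the candidates₂* c-commands the anaphor within its binding domain → licit binder.

{2}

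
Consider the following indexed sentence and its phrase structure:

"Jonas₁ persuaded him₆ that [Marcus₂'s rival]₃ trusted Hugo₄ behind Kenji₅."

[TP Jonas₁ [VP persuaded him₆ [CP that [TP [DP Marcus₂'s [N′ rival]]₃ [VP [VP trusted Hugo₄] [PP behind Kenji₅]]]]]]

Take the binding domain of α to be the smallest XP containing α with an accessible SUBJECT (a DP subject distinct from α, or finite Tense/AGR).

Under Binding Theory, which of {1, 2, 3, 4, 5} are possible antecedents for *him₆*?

*him* is a pronoun, so Principle B applies: it must be free in its binding domain.
Binding domain of *him₆*: the matrix TP, whose subject is Jonas₁.
*Jonas₁* c-commands the pronoun within its binding domain → coindexation would violate Principle B.
*Marcus₂*: the pronoun c-commands this R-expression → coindexation would violate Principle C on *Marcus₂*.
*[Marcus₂'s rival]₃*: the pronoun c-commands this R-expression → coindexation would violate Principle C on *[Marcus₂'s rival]₃*.
*Hugo₄*: the pronoun c-commands this R-expression → coindexation would violate Principle C on *Hugo₄*.
*Kenji₅*: the pronoun c-commands this R-expression → coindexation would violate Principle C on *Kenji₅*.

none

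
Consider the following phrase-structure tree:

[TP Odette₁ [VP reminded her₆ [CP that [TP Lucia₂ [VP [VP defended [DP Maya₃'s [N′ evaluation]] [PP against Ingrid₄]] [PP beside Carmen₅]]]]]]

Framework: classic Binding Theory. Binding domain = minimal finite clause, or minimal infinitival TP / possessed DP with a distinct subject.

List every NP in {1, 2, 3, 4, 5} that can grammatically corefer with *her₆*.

*her* is a pronoun, so Principle B applies: it must be free in its binding domain.
Binding domain of *her₆*: the matrix TP, whose subject is Odette₁.
*Odette₁* c-commands the pronoun within its binding domain → coindexation would violate Principle B.
*Lucia₂*: the pronoun c-commands this R-expression → coindexation would violate Principle C on *Lucia₂*.
*Maya₃*: the pronoun c-commands this R-expression → coindexation would violate Principle C on *Maya₃*.
*Ingrid₄*: the pronoun c-commands this R-expression → coindexation would violate Principle C on *Ingrid₄*.
*Carmen₅*: the pronoun c-commands this R-expression → coindexation would violate Principle C on *Carmen₅*.

none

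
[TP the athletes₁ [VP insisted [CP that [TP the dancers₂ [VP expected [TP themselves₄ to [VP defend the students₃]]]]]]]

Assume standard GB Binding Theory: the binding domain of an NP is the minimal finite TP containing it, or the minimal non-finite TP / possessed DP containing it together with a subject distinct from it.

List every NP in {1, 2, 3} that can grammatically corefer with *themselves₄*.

{2}

*themselves* is an anaphor, so Principle A applies: it must be bound in its binding domain.
Binding domain of *themselves₄*: the embedded TP, whose subject is the dancers₂.
*the athletes₁* c-commands the anaphor but is outside its binding domain → cannot satisfy Principle A.
*the dancers₂* c-commands the anaphor within its binding domain → licit binder.
*the students₃* does not c-command the anaphor → cannot bind it.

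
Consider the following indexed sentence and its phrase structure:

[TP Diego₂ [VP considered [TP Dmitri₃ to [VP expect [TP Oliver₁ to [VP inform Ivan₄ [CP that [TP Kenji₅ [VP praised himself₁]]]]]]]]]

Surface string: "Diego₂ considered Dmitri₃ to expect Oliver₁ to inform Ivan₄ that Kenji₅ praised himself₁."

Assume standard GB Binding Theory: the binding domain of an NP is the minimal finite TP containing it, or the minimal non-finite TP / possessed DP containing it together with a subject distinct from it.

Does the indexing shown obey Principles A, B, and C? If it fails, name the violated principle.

The two coindexed NPs are *Oliver₁* and *himself₁*.
*himself₁* is an anaphor. Principle A requires it to be bound within its binding domain — the embedded TP, whose subject is Kenji₅.
Within that domain it is c-commanded by *Kenji₅*, which does not share its index.
*Oliver₁* does c-command the anaphor, but from outside its binding domain.
The anaphor is unbound in its domain → Principle A violation.

Principle A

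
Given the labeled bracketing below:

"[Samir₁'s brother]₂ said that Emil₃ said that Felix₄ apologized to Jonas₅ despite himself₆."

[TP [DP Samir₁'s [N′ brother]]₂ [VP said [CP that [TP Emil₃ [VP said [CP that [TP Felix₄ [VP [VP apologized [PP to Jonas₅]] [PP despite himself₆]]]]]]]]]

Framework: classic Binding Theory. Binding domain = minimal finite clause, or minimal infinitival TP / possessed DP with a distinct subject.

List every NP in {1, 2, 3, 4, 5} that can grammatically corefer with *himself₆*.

{4}

*himself* is an anaphor, so Principle A applies: it must be bound in its binding domain.
Binding domain of *himself₆*: the embedded TP, whose subject is Felix₄.
*Samir₁* does not c-command the anaphor → cannot bind it.
*[Samir₁'s brother]₂* c-commands the anaphor but is outside its binding domain → cannot satisfy Principle A.
*Emil₃* c-commands the anaphor but is outside its binding domain → cannot satisfy Principle A.
*Felix₄* c-commands the anaphor within its binding domain → licit binder.
*Jonas₅* does not c-command the anaphor → cannot bind it.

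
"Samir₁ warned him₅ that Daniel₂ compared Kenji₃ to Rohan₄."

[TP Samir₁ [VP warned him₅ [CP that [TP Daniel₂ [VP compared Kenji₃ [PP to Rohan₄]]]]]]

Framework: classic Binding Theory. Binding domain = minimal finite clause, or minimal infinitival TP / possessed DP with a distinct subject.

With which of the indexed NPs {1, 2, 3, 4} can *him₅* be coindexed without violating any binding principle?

*him* is a pronoun, so Principle B applies: it must be free in its binding domain.
Binding domain of *him₅*: the matrix TP, whose subject is Samir₁.
*Samir₁* c-commands the pronoun within its binding domain → coindexation would violate Principle B.
*Daniel₂*: the pronoun c-commands this R-expression → coindexation would violate Principle C on *Daniel₂*.
*Kenji₃*: the pronoun c-commands this R-expression → coindexation would violate Principle C on *Kenji₃*.
*Rohan₄*: the pronoun c-commands this R-expression → coindexation would violate Principle C on *Rohan₄*.

none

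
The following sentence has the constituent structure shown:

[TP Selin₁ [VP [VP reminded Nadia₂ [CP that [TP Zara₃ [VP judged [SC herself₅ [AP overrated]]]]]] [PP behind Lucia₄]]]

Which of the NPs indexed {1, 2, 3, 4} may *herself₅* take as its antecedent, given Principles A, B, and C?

*herself* is an anaphor, so Principle A applies: it must be bound in its binding domain.
Binding domain of *herself₅*: the embedded TP, whose subject is Zara₃.
*Selin₁* c-commands the anaphor but is outside its binding domain → cannot satisfy Principle A.
*Nadia₂* c-commands the anaphor but is outside its binding domain → cannot satisfy Principle A.
*Zara₃* c-commands the anaphor within its binding domain → licit binder.
*Lucia₄* does not c-command the anaphor → cannot bind it.

{3}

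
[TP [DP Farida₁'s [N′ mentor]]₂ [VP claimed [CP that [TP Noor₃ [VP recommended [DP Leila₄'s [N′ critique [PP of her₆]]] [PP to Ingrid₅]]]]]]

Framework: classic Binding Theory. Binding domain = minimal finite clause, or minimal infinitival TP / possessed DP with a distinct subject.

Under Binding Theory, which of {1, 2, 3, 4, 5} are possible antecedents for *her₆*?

{1, 2, 3, 5}

*her* is a pronoun, so Principle B applies: it must be free in its binding domain.
Binding domain of *her₆*: the possessed DP, whose subject is Leila₄.
*Farida₁* and the pronoun do not c-command one another → neither Principle B nor Principle C is at stake; coindexation permitted.
*[Farida₁'s mentor]₂* c-commands the pronoun but from outside its binding domain, and is not c-commanded by it → coindexation permitted.
*Noor₃* c-commands the pronoun but from outside its binding domain, and is not c-commanded by it → coindexation permitted.
*Leila₄* c-commands the pronoun within its binding domain → coindexation would violate Principle B.
*Ingrid₅* and the pronoun do not c-command one another → neither Principle B nor Principle C is at stake; coindexation permitted.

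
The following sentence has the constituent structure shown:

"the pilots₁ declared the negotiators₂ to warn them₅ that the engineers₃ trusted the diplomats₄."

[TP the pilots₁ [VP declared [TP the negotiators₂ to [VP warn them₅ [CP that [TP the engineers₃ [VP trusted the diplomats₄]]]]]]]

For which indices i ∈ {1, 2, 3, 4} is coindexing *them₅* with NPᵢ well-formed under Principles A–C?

*them* is a pronoun, so Principle B applies: it must be free in its binding domain.
Binding domain of *them₅*: the embedded TP, whose subject is the negotiators₂.
*the pilots₁* c-commands the pronoun but from outside its binding domain, and is not c-commanded by it → coindexation permitted.
*the negotiators₂* c-commands the pronoun within its binding domain → coindexation would violate Principle B.
*the engineers₃*: the pronoun c-commands this R-expression → coindexation would violate Principle C on *the engineers₃*.
*the diplomats₄*: the pronoun c-commands this R-expression → coindexation would violate Principle C on *the diplomats₄*.

{1}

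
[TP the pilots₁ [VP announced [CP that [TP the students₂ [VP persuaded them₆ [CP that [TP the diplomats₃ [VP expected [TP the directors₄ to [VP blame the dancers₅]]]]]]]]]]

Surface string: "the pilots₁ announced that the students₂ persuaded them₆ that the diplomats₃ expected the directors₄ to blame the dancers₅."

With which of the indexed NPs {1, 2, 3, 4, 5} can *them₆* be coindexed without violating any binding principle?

*them* is a pronoun, so Principle B applies: it must be free in its binding domain.
Binding domain of *them₆*: the embedded TP, whose subject is the students₂.
*the pilots₁* c-commands the pronoun but from outside its binding domain, and is not c-commanded by it → coindexation permitted.
*the students₂* c-commands the pronoun within its binding domain → coindexation would violate Principle B.
*the diplomats₃*: the pronoun c-commands this R-expression → coindexation would violate Principle C on *the diplomats₃*.
*the directors₄*: the pronoun c-commands this R-expression → coindexation would violate Principle C on *the directors₄*.
*the dancers₅*: the pronoun c-commands this R-expression → coindexation would violate Principle C on *the dancers₅*.

{1}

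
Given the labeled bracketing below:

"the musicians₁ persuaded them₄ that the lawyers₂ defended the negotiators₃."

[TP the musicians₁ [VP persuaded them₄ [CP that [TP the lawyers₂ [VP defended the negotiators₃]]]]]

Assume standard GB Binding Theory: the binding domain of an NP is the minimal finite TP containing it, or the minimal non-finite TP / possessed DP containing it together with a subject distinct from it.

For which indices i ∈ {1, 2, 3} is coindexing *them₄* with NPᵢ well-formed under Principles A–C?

*them* is a pronoun, so Principle B applies: it must be free in its binding domain.
Binding domain of *them₄*: the matrix TP, whose subject is the musicians₁.
*the musicians₁* c-commands the pronoun within its binding domain → coindexation would violate Principle B.
*the lawyers₂*: the pronoun c-commands this R-expression → coindexation would violate Principle C on *the lawyers₂*.
*the negotiators₃*: the pronoun c-commands this R-expression → coindexation would violate Principle C on *the negotiators₃*.

none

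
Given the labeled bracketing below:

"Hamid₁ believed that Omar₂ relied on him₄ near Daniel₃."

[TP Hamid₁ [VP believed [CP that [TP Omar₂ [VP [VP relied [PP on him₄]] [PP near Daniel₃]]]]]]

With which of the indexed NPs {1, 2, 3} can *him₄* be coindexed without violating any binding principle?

*him* is a pronoun, so Principle B applies: it must be free in its binding domain.
Binding domain of *him₄*: the embedded TP, whose subject is Omar₂.
*Hamid₁* c-commands the pronoun but from outside its binding domain, and is not c-commanded by it → coindexation permitted.
*Omar₂* c-commands the pronoun within its binding domain → coindexation would violate Principle B.
*Daniel₃* and the pronoun do not c-command one another → neither Principle B nor Principle C is at stake; coindexation permitted.

{1, 3}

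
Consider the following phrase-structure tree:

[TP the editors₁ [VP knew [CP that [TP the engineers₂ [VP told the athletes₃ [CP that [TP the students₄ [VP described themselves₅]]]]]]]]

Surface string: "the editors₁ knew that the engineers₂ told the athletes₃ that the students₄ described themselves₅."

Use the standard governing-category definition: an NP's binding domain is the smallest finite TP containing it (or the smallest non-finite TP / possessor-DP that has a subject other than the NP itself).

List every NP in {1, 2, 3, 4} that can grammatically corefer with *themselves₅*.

*themselves* is an anaphor, so Principle A applies: it must be bound in its binding domain.
Binding domain of *themselves₅*: the embedded TP, whose subject is the students₄.
*the editors₁* c-commands the anaphor but is outside its binding domain → cannot satisfy Principle A.
*the engineers₂* c-commands the anaphor but is outside its binding domain → cannot satisfy Principle A.
*the athletes₃* c-commands the anaphor but is outside its binding domain → cannot satisfy Principle A.
*the students₄* c-commands the anaphor within its binding domain → licit binder.

{4}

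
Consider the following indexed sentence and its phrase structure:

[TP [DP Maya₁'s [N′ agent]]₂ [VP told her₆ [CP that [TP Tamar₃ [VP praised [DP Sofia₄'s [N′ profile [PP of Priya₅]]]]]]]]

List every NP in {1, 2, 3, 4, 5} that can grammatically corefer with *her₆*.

{1}

*her* is a pronoun, so Principle B applies: it must be free in its binding domain.
Binding domain of *her₆*: the matrix TP, whose subject is [Maya₁'s agent]₂.
*Maya₁* and the pronoun do not c-command one another → neither Principle B nor Principle C is at stake; coindexation permitted.
*[Maya₁'s agent]₂* c-commands the pronoun within its binding domain → coindexation would violate Principle B.
*Tamar₃*: the pronoun c-commands this R-expression → coindexation would violate Principle C on *Tamar₃*.
*Sofia₄*: the pronoun c-commands this R-expression → coindexation would violate Principle C on *Sofia₄*.
*Priya₅*: the pronoun c-commands this R-expression → coindexation would violate Principle C on *Priya₅*.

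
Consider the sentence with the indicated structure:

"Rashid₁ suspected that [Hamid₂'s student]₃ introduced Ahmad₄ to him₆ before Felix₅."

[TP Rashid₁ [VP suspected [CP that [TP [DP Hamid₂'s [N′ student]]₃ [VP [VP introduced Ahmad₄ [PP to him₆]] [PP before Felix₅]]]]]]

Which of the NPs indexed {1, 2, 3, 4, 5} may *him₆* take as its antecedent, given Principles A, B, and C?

{1, 2, 5}

*him* is a pronoun, so Principle B applies: it must be free in its binding domain.
Binding domain of *him₆*: the embedded TP, whose subject is [Hamid₂'s student]₃.
*Rashid₁* c-commands the pronoun but from outside its binding domain, and is not c-commanded by it → coindexation permitted.
*Hamid₂* and the pronoun do not c-command one another → neither Principle B nor Principle C is at stake; coindexation permitted.
*[Hamid₂'s student]₃* c-commands the pronoun within its binding domain → coindexation would violate Principle B.
*Ahmad₄* c-commands the pronoun within its binding domain → coindexation would violate Principle B.
*Felix₅* and the pronoun do not c-command one another → neither Principle B nor Principle C is at stake; coindexation permitted.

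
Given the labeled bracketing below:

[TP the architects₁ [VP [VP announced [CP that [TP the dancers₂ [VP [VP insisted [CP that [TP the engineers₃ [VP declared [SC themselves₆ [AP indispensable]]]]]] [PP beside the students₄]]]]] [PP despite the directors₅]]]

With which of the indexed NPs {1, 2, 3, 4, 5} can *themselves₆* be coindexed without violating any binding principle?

{3}

*themselves* is an anaphor, so Principle A applies: it must be bound in its binding domain.
Binding domain of *themselves₆*: the embedded TP, whose subject is the engineers₃.
*the architects₁* c-commands the anaphor but is outside its binding domain → cannot satisfy Principle A.
*the dancers₂* c-commands the anaphor but is outside its binding domain → cannot satisfy Principle A.
*the engineers₃* c-commands the anaphor within its binding domain → licit binder.
*the students₄* does not c-command the anaphor → cannot bind it.
*the directors₅* does not c-command the anaphor → cannot bind it.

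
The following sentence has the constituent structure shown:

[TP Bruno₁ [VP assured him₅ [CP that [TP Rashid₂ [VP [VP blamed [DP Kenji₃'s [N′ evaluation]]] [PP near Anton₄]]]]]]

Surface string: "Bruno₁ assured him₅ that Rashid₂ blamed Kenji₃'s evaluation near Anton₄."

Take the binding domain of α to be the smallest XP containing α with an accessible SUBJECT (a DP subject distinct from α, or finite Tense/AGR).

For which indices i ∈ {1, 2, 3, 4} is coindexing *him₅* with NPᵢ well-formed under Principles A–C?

none

*him* is a pronoun, so Principle B applies: it must be free in its binding domain.
Binding domain of *him₅*: the matrix TP, whose subject is Bruno₁.
*Bruno₁* c-commands the pronoun within its binding domain → coindexation would violate Principle B.
*Rashid₂*: the pronoun c-commands this R-expression → coindexation would violate Principle C on *Rashid₂*.
*Kenji₃*: the pronoun c-commands this R-expression → coindexation would violate Principle C on *Kenji₃*.
*Anton₄*: the pronoun c-commands this R-expression → coindexation would violate Principle C on *Anton₄*.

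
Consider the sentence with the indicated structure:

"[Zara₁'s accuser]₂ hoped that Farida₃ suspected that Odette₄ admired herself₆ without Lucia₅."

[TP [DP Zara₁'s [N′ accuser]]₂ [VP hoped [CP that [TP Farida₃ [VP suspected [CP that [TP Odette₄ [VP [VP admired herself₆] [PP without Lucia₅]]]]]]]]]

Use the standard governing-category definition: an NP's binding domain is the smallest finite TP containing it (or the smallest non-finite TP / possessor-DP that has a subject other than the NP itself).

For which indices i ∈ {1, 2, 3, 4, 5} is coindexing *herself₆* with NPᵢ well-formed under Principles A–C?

*herself* is an anaphor, so Principle A applies: it must be bound in its binding domain.
Binding domain of *herself₆*: the embedded TP, whose subject is Odette₄.
*Zara₁* does not c-command the anaphor → cannot bind it.
*[Zara₁'s accuser]₂* c-commands the anaphor but is outside its binding domain → cannot satisfy Principle A.
*Farida₃* c-commands the anaphor but is outside its binding domain → cannot satisfy Principle A.
*Odette₄* c-commands the anaphor within its binding domain → licit binder.
*Lucia₅* does not c-command the anaphor → cannot bind it.

{4}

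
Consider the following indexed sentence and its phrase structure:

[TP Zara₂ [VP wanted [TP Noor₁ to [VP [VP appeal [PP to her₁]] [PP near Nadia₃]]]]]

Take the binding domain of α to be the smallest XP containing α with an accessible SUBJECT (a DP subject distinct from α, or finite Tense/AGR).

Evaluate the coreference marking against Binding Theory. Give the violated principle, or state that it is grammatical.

Principle B

The two coindexed NPs are *Noor₁* and *her₁*.
*her₁* is a pronoun. Its binding domain is the embedded TP, whose subject is Noor₁.
*Noor₁* c-commands it within that domain and carries the same index.
The pronoun is locally bound → Principle B violation.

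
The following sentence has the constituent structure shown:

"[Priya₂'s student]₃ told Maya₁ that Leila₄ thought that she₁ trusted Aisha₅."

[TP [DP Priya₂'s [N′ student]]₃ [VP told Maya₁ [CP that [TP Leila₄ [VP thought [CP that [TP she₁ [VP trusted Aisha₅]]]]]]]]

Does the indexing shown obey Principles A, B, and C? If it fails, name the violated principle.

The two coindexed NPs are *Maya₁* and *she₁*.
*she₁* is a pronoun; nothing c-commands it within its binding domain (the embedded TP.), so Principle B holds trivially.
*Maya₁* is an R-expression; *she₁* does not c-command it, and no other NP shares its index, so Principle C is satisfied.
All principles are respected.

grammatical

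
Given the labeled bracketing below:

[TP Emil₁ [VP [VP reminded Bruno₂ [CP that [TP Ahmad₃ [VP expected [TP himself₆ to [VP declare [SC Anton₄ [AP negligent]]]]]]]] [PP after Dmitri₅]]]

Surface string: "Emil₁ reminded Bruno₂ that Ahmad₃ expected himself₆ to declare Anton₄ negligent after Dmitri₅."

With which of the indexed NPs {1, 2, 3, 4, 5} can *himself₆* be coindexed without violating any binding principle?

*himself* is an anaphor, so Principle A applies: it must be bound in its binding domain.
Binding domain of *himself₆*: the embedded TP, whose subject is Ahmad₃.
*Emil₁* c-commands the anaphor but is outside its binding domain → cannot satisfy Principle A.
*Bruno₂* c-commands the anaphor but is outside its binding domain → cannot satisfy Principle A.
*Ahmad₃* c-commands the anaphor within its binding domain → licit binder.
*Anton₄* does not c-command the anaphor → cannot bind it.
*Dmitri₅* does not c-command the anaphor → cannot bind it.

{3}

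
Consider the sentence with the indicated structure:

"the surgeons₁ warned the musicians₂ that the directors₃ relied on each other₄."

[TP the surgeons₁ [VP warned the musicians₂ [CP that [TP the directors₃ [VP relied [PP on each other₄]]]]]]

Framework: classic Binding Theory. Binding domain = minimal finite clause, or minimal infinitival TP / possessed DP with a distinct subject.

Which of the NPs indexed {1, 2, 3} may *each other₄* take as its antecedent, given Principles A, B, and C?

{3}

*each other* is an anaphor, so Principle A applies: it must be bound in its binding domain.
Binding domain of *each other₄*: the embedded TP, whose subject is the directors₃.
*the surgeons₁* c-commands the anaphor but is outside its binding domain → cannot satisfy Principle A.
*the musicians₂* c-commands the anaphor but is outside its binding domain → cannot satisfy Principle A.
*the directors₃* c-commands the anaphor within its binding domain → licit binder.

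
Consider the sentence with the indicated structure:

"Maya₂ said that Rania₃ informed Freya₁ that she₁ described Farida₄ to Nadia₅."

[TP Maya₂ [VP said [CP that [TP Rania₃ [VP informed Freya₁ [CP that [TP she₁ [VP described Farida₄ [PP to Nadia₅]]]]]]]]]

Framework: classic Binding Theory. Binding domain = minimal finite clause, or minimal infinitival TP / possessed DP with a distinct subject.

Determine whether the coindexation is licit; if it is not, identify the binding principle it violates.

grammatical

The two coindexed NPs are *Freya₁* and *she₁*.
*she₁* is a pronoun; nothing c-commands it within its binding domain (the embedded TP.), so Principle B holds trivially.
*Freya₁* is an R-expression; *she₁* does not c-command it, and no other NP shares its index, so Principle C is satisfied.
All principles are respected.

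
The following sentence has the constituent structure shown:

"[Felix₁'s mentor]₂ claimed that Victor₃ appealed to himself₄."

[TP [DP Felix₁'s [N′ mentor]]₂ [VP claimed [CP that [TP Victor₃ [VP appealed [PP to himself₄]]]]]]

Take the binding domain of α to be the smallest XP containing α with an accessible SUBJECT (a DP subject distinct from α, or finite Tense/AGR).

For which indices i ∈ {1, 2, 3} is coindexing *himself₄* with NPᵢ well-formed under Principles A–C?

*himself* is an anaphor, so Principle A applies: it must be bound in its binding domain.
Binding domain of *himself₄*: the embedded TP, whose subject is Victor₃.
*Felix₁* does not c-command the anaphor → cannot bind it.
*[Felix₁'s mentor]₂* c-commands the anaphor but is outside its binding domain → cannot satisfy Principle A.
*Victor₃* c-commands the anaphor within its binding domain → licit binder.

{3}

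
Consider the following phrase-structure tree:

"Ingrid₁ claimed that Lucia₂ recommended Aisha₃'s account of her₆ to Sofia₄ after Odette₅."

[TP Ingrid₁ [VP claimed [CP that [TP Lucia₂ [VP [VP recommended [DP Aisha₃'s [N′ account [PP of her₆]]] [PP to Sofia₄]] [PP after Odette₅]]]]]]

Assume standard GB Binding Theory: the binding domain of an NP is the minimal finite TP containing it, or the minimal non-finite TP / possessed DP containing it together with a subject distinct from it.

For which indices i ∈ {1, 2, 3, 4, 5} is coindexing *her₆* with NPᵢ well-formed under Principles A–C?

{1, 2, 4, 5}

*her* is a pronoun, so Principle B applies: it must be free in its binding domain.
Binding domain of *her₆*: the possessed DP, whose subject is Aisha₃.
*Ingrid₁* c-commands the pronoun but from outside its binding domain, and is not c-commanded by it → coindexation permitted.
*Lucia₂* c-commands the pronoun but from outside its binding domain, and is not c-commanded by it → coindexation permitted.
*Aisha₃* c-commands the pronoun within its binding domain → coindexation would violate Principle B.
*Sofia₄* and the pronoun do not c-command one another → neither Principle B nor Principle C is at stake; coindexation permitted.
*Odette₅* and the pronoun do not c-command one another → neither Principle B nor Principle C is at stake; coindexation permitted.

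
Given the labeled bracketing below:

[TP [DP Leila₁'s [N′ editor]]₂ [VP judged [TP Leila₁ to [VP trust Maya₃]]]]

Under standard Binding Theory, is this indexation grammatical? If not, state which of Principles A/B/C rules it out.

grammatical

The two coindexed NPs are *Leila₁* and *Leila₁*.
*Leila₁* is an R-expression; no coindexed NP c-commands it, so Principle C holds.
*Leila₁* is an R-expression; *Leila₁* does not c-command it, and no other NP shares its index, so Principle C is satisfied.
All principles are respected.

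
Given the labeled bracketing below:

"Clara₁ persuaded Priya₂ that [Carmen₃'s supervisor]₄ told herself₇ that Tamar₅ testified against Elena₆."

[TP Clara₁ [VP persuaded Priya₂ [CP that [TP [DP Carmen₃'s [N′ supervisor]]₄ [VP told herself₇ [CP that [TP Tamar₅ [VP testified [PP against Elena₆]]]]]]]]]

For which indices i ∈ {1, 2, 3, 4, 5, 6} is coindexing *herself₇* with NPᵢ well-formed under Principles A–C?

*herself* is an anaphor, so Principle A applies: it must be bound in its binding domain.
Binding domain of *herself₇*: the embedded TP, whose subject is [Carmen₃'s supervisor]₄.
*Clara₁* c-commands the anaphor but is outside its binding domain → cannot satisfy Principle A.
*Priya₂* c-commands the anaphor but is outside its binding domain → cannot satisfy Principle A.
*Carmen₃* does not c-command the anaphor → cannot bind it.
*[Carmen₃'s supervisor]₄* c-commands the anaphor within its binding domain → licit binder.
*Tamar₅* does not c-command the anaphor → cannot bind it.
*Elena₆* does not c-command the anaphor → cannot bind it.

{4}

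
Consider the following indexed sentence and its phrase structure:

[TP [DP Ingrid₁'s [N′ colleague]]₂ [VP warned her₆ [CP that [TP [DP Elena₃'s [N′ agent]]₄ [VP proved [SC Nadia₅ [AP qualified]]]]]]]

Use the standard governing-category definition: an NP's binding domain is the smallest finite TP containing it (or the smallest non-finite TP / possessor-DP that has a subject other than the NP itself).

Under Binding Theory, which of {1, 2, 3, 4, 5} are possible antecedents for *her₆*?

{1}

*her* is a pronoun, so Principle B applies: it must be free in its binding domain.
Binding domain of *her₆*: the matrix TP, whose subject is [Ingrid₁'s colleague]₂.
*Ingrid₁* and the pronoun do not c-command one another → neither Principle B nor Principle C is at stake; coindexation permitted.
*[Ingrid₁'s colleague]₂* c-commands the pronoun within its binding domain → coindexation would violate Principle B.
*Elena₃*: the pronoun c-commands this R-expression → coindexation would violate Principle C on *Elena₃*.
*[Elena₃'s agent]₄*: the pronoun c-commands this R-expression → coindexation would violate Principle C on *[Elena₃'s agent]₄*.
*Nadia₅*: the pronoun c-commands this R-expression → coindexation would violate Principle C on *Nadia₅*.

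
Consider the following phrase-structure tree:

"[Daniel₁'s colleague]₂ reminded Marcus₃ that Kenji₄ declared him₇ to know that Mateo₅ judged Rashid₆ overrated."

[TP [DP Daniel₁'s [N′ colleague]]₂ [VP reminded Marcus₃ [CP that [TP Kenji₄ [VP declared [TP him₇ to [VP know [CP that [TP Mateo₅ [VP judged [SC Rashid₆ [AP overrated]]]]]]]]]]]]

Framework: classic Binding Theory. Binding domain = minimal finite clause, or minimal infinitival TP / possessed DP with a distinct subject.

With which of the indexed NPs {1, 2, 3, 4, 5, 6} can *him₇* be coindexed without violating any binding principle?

{1, 2, 3}

*him* is a pronoun, so Principle B applies: it must be free in its binding domain.
Binding domain of *him₇*: the embedded TP, whose subject is Kenji₄.
*Daniel₁* and the pronoun do not c-command one another → neither Principle B nor Principle C is at stake; coindexation permitted.
*[Daniel₁'s colleague]₂* c-commands the pronoun but from outside its binding domain, and is not c-commanded by it → coindexation permitted.
*Marcus₃* c-commands the pronoun but from outside its binding domain, and is not c-commanded by it → coindexation permitted.
*Kenji₄* c-commands the pronoun within its binding domain → coindexation would violate Principle B.
*Mateo₅*: the pronoun c-commands this R-expression → coindexation would violate Principle C on *Mateo₅*.
*Rashid₆*: the pronoun c-commands this R-expression → coindexation would violate Principle C on *Rashid₆*.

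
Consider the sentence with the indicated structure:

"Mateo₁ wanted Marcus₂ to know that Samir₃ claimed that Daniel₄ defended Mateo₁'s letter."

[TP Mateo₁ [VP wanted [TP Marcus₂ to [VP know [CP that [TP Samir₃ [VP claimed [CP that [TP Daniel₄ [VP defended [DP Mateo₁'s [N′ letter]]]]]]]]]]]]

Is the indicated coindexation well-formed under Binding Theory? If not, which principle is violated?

Principle C

The two coindexed NPs are *Mateo₁* (the lower occurrence) and *Mateo₁* (the higher occurrence).
*Mateo₁* (the lower occurrence) is an R-expression. Principle C requires it to be free everywhere.
*Mateo₁* (the higher occurrence) c-commands it and carries the same index.
The R-expression is bound → Principle C violation.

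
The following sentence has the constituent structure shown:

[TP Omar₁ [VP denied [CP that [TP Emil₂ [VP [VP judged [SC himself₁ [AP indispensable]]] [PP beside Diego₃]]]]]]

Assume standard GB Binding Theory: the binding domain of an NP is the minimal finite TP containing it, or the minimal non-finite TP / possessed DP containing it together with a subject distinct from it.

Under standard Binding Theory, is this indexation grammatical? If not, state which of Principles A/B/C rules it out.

The two coindexed NPs are *Omar₁* and *himself₁*.
*himself₁* is an anaphor. Principle A requires it to be bound within its binding domain — the embedded TP, whose subject is Emil₂.
Within that domain it is c-commanded by *Emil₂*, which does not share its index.
*Omar₁* does c-command the anaphor, but from outside its binding domain.
The anaphor is unbound in its domain → Principle A violation.

Principle A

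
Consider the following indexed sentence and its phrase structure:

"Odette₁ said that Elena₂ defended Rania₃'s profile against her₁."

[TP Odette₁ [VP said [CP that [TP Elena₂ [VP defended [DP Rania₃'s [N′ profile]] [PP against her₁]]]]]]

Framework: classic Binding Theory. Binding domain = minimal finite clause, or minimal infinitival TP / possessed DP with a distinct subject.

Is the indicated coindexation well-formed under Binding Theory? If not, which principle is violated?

grammatical

The two coindexed NPs are *Odette₁* and *her₁*.
*her₁* is a pronoun; its binding domain is the embedded TP, whose subject is Elena₂. Within that domain it is c-commanded only by *Elena₂*, which carries a different index — the pronoun is free locally, so Principle B holds.
*Odette₁* is an R-expression; *her₁* does not c-command it, and no other NP shares its index, so Principle C is satisfied.
All principles are respected.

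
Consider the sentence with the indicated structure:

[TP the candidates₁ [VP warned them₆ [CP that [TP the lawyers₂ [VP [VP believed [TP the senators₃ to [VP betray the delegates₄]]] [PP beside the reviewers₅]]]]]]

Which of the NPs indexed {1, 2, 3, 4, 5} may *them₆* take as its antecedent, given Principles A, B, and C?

*them* is a pronoun, so Principle B applies: it must be free in its binding domain.
Binding domain of *them₆*: the matrix TP, whose subject is the candidates₁.
*the candidates₁* c-commands the pronoun within its binding domain → coindexation would violate Principle B.
*the lawyers₂*: the pronoun c-commands this R-expression → coindexation would violate Principle C on *the lawyers₂*.
*the senators₃*: the pronoun c-commands this R-expression → coindexation would violate Principle C on *the senators₃*.
*the delegates₄*: the pronoun c-commands this R-expression → coindexation would violate Principle C on *the delegates₄*.
*the reviewers₅*: the pronoun c-commands this R-expression → coindexation would violate Principle C on *the reviewers₅*.

none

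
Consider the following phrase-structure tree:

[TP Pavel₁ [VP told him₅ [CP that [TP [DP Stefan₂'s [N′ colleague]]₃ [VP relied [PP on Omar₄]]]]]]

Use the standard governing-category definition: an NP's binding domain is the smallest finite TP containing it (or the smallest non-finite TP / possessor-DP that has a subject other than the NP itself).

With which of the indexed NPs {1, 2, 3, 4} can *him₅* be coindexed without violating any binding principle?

*him* is a pronoun, so Principle B applies: it must be free in its binding domain.
Binding domain of *him₅*: the matrix TP, whose subject is Pavel₁.
*Pavel₁* c-commands the pronoun within its binding domain → coindexation would violate Principle B.
*Stefan₂*: the pronoun c-commands this R-expression → coindexation would violate Principle C on *Stefan₂*.
*[Stefan₂'s colleague]₃*: the pronoun c-commands this R-expression → coindexation would violate Principle C on *[Stefan₂'s colleague]₃*.
*Omar₄*: the pronoun c-commands this R-expression → coindexation would violate Principle C on *Omar₄*.

none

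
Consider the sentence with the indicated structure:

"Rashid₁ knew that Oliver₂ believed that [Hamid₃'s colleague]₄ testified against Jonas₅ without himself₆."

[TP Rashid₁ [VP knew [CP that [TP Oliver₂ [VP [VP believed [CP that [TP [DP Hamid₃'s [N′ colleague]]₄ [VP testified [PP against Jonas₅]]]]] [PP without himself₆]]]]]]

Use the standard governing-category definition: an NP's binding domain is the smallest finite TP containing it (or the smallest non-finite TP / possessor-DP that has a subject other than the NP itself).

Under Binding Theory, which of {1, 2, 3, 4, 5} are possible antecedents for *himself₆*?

{2}

*himself* is an anaphor, so Principle A applies: it must be bound in its binding domain.
Binding domain of *himself₆*: the embedded TP, whose subject is Oliver₂.
*Rashid₁* c-commands the anaphor but is outside its binding domain → cannot satisfy Principle A.
*Oliver₂* c-commands the anaphor within its binding domain → licit binder.
*Hamid₃* does not c-command the anaphor → cannot bind it.
*[Hamid₃'s colleague]₄* does not c-command the anaphor → cannot bind it.
*Jonas₅* does not c-command the anaphor → cannot bind it.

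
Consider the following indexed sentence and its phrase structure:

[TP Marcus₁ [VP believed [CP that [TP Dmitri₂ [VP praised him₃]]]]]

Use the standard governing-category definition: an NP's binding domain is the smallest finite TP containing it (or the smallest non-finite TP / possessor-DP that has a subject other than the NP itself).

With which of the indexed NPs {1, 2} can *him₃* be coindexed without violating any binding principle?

*him* is a pronoun, so Principle B applies: it must be free in its binding domain.
Binding domain of *him₃*: the embedded TP, whose subject is Dmitri₂.
*Marcus₁* c-commands the pronoun but from outside its binding domain, and is not c-commanded by it → coindexation permitted.
*Dmitri₂* c-commands the pronoun within its binding domain → coindexation would violate Principle B.

{1}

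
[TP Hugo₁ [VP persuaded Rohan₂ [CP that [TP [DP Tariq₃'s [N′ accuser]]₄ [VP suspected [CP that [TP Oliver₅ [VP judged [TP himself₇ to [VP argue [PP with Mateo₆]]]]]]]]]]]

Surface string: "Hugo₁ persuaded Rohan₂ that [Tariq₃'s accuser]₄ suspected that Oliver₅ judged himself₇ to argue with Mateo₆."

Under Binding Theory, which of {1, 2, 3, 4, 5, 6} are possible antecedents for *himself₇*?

*himself* is an anaphor, so Principle A applies: it must be bound in its binding domain.
Binding domain of *himself₇*: the embedded TP, whose subject is Oliver₅.
*Hugo₁* c-commands the anaphor but is outside its binding domain → cannot satisfy Principle A.
*Rohan₂* c-commands the anaphor but is outside its binding domain → cannot satisfy Principle A.
*Tariq₃* does not c-command the anaphor → cannot bind it.
*[Tariq₃'s accuser]₄* c-commands the anaphor but is outside its binding domain → cannot satisfy Principle A.
*Oliver₅* c-commands the anaphor within its binding domain → licit binder.
*Mateo₆* does not c-command the anaphor → cannot bind it.

{5}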